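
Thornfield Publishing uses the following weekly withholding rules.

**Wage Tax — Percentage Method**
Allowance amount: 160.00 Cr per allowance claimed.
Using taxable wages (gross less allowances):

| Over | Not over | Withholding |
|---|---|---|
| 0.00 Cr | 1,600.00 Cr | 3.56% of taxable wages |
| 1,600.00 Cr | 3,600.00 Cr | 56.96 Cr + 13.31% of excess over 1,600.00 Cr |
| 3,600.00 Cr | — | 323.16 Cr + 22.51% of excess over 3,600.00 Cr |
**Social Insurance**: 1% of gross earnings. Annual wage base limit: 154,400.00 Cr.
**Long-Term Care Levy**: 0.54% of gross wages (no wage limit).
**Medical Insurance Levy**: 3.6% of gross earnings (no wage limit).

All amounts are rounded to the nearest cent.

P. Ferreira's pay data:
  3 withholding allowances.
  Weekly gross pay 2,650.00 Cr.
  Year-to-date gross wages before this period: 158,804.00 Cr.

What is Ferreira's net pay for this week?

2,407.46 Cr

Wage Tax: taxable = 2,650.00 Cr − 3×160.00 Cr = 2,170.00 Cr
  56.96 Cr + 13.31% × (2,170.00 Cr − 1,600.00 Cr) = 56.96 Cr + 13.31% × 570.00 Cr = 132.83 Cr
Social Insurance: YTD 158,804.00 Cr ≥ cap 154,400.00 Cr → 0.00 Cr
Long-Term Care Levy: 0.54% × 2,650.00 Cr = 14.31 Cr
Medical Insurance Levy: 3.6% × 2,650.00 Cr = 95.40 Cr
Total withheld: 132.83 Cr + 0.00 Cr + 14.31 Cr + 95.40 Cr = 242.54 Cr
Net pay: 2,650.00 Cr − 242.54 Cr = 2,407.46 Cr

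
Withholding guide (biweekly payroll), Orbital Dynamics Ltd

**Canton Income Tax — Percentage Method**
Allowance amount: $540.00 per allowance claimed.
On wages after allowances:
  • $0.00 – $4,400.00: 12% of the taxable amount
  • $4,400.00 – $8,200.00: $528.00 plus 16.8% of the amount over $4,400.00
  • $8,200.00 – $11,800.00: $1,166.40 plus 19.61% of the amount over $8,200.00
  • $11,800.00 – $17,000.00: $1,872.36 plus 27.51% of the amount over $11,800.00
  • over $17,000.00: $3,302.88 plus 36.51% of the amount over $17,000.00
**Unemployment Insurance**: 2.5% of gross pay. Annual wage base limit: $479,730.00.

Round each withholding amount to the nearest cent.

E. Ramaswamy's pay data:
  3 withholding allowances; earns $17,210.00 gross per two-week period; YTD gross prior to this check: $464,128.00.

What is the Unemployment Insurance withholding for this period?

Unemployment Insurance: cap $479,730.00 − YTD $464,128.00 = $15,602.00 subject; 2.5% × $15,602.00 = $390.05

$390.05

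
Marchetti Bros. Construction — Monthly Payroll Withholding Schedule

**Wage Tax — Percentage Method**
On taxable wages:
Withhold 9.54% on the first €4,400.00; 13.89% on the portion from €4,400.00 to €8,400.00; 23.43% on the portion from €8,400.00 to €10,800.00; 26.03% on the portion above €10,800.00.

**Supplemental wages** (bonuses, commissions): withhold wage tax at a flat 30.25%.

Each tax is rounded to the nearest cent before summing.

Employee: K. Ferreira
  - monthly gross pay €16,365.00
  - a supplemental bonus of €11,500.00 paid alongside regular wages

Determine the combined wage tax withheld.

Wage Tax: taxable = €16,365.00
  €1,537.68 + 26.03% × (€16,365.00 − €10,800.00) = €1,537.68 + 26.03% × €5,565.00 = €2,986.25
Supplemental (30.25% flat on bonus): 30.25% × €11,500.00 = €3,478.75
Total wage tax: €2,986.25 + €3,478.75 = €6,465.00

€6,465.00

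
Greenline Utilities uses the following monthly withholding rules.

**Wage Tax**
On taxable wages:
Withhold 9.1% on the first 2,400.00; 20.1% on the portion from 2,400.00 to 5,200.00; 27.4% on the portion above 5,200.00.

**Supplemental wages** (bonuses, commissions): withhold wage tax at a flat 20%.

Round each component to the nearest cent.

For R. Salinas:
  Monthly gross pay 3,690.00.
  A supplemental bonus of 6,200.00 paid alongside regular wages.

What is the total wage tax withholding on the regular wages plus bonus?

Wage Tax: taxable = 3,690.00
  218.40 + 20.1% × (3,690.00 − 2,400.00) = 218.40 + 20.1% × 1,290.00 = 477.69
Supplemental (20% flat on bonus): 20% × 6,200.00 = 1,240.00
Total wage tax: 477.69 + 1,240.00 = 1,717.69

1,717.69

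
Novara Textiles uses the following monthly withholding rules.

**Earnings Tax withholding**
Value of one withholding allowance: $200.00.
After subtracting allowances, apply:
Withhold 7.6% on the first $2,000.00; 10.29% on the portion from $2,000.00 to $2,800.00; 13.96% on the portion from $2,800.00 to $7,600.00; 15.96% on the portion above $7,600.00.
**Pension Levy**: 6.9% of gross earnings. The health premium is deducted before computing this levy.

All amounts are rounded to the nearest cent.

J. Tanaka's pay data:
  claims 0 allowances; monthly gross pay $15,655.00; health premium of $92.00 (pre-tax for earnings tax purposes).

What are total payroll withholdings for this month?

Earnings Tax: taxable = $15,655.00 − $92.00 = $15,563.00
  $904.40 + 15.96% × ($15,563.00 − $7,600.00) = $904.40 + 15.96% × $7,963.00 = $2,175.29
Pension Levy: 6.9% × $15,563.00 = $1,073.85
Total: $2,175.29 + $1,073.85 = $3,249.14

$3,249.14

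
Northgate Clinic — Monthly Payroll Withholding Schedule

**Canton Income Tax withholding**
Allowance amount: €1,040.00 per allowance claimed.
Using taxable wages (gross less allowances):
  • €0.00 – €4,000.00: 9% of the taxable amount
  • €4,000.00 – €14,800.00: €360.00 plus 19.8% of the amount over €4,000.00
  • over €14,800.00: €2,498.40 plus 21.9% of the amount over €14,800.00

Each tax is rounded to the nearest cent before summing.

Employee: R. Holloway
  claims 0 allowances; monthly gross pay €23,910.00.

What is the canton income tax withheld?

Canton Income Tax: taxable = €23,910.00
  €2,498.40 + 21.9% × (€23,910.00 − €14,800.00) = €2,498.40 + 21.9% × €9,110.00 = €4,493.49

€4,493.49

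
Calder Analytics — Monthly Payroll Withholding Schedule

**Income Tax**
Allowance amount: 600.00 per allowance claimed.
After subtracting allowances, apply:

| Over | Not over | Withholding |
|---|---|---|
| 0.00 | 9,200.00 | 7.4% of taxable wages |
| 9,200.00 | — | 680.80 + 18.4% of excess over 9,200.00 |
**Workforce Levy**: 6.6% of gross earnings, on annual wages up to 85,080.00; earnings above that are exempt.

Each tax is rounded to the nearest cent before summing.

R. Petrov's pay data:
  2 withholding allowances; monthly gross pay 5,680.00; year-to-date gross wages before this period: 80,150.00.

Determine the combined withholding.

Income Tax: taxable = 5,680.00 − 2×600.00 = 4,480.00
  7.4% × 4,480.00 = 331.52
Workforce Levy: cap 85,080.00 − YTD 80,150.00 = 4,930.00 subject; 6.6% × 4,930.00 = 325.38
Total: 331.52 + 325.38 = 656.90

656.90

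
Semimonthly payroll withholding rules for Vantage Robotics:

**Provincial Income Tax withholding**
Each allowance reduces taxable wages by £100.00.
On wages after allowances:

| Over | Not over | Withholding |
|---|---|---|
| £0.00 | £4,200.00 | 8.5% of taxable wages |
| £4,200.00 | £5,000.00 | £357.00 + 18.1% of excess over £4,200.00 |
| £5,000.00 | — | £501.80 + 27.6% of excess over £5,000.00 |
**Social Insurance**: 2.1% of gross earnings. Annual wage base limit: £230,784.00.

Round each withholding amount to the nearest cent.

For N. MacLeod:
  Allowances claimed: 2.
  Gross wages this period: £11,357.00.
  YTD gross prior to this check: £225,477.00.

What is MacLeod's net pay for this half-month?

Provincial Income Tax: taxable = £11,357.00 − 2×£100.00 = £11,157.00
  £501.80 + 27.6% × (£11,157.00 − £5,000.00) = £501.80 + 27.6% × £6,157.00 = £2,201.13
Social Insurance: cap £230,784.00 − YTD £225,477.00 = £5,307.00 subject; 2.1% × £5,307.00 = £111.45
Total withheld: £2,201.13 + £111.45 = £2,312.58
Net pay: £11,357.00 − £2,312.58 = £9,044.42

£9,044.42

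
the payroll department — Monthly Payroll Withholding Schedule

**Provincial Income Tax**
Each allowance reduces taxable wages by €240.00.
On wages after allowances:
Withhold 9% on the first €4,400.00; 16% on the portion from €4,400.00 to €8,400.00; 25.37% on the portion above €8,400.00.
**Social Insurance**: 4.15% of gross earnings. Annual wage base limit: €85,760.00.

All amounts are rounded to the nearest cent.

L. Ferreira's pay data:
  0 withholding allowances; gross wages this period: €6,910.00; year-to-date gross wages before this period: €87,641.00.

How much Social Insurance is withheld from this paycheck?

€0.00

Social Insurance: YTD €87,641.00 ≥ cap €85,760.00 → €0.00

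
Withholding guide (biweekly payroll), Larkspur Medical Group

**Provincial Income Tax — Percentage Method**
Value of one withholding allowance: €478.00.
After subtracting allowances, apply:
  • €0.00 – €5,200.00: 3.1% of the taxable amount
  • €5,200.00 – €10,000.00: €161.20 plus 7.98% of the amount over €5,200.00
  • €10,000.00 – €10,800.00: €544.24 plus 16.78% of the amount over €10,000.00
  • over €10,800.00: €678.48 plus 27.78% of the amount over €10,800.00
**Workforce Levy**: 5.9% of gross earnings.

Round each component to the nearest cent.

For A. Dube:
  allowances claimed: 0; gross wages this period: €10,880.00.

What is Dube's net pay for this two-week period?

Provincial Income Tax: taxable = €10,880.00
  €678.48 + 27.78% × (€10,880.00 − €10,800.00) = €678.48 + 27.78% × €80.00 = €700.70
Workforce Levy: 5.9% × €10,880.00 = €641.92
Total withheld: €700.70 + €641.92 = €1,342.62
Net pay: €10,880.00 − €1,342.62 = €9,537.38

€9,537.38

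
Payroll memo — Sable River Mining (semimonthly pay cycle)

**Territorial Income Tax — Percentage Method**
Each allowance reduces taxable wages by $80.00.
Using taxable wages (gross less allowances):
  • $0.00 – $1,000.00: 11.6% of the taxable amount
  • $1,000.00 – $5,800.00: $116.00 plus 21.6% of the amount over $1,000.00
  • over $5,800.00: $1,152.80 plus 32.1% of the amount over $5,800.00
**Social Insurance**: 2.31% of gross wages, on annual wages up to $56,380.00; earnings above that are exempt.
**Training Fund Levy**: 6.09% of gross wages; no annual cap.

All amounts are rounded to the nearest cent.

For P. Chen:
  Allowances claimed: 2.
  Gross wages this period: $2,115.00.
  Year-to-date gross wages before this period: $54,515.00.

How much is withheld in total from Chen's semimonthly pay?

$494.16

Territorial Income Tax: taxable = $2,115.00 − 2×$80.00 = $1,955.00
  $116.00 + 21.6% × ($1,955.00 − $1,000.00) = $116.00 + 21.6% × $955.00 = $322.28
Social Insurance: cap $56,380.00 − YTD $54,515.00 = $1,865.00 subject; 2.31% × $1,865.00 = $43.08
Training Fund Levy: 6.09% × $2,115.00 = $128.80
Total: $322.28 + $43.08 + $128.80 = $494.16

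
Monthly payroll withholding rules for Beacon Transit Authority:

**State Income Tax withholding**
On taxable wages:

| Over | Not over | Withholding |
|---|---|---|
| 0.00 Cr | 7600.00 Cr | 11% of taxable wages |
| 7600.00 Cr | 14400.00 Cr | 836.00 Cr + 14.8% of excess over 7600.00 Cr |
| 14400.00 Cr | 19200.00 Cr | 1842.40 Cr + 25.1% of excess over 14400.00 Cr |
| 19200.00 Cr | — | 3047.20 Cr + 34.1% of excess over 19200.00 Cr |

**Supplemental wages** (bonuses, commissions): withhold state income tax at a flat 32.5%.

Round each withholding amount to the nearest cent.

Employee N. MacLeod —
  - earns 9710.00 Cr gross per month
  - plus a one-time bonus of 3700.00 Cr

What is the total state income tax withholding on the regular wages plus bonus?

2350.78 Cr

State Income Tax: taxable = 9710.00 Cr
  836.00 Cr + 14.8% × (9710.00 Cr − 7600.00 Cr) = 836.00 Cr + 14.8% × 2110.00 Cr = 1148.28 Cr
Supplemental (32.5% flat on bonus): 32.5% × 3700.00 Cr = 1202.50 Cr
Total state income tax: 1148.28 Cr + 1202.50 Cr = 2350.78 Cr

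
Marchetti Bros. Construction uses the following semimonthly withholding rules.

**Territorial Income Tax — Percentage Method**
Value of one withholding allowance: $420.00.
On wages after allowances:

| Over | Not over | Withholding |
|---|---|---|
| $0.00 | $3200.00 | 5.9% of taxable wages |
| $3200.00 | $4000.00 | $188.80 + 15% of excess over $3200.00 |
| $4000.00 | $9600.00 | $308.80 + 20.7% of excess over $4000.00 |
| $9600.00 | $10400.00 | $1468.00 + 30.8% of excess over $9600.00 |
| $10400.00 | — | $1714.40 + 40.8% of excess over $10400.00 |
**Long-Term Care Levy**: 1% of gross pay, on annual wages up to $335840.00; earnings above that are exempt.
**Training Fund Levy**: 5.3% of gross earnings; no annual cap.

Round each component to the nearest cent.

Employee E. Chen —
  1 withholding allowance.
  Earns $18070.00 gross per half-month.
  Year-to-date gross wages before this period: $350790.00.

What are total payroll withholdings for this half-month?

Territorial Income Tax: taxable = $18070.00 − 1×$420.00 = $17650.00
  $1714.40 + 40.8% × ($17650.00 − $10400.00) = $1714.40 + 40.8% × $7250.00 = $4672.40
Long-Term Care Levy: YTD $350790.00 ≥ cap $335840.00 → $0.00
Training Fund Levy: 5.3% × $18070.00 = $957.71
Total: $4672.40 + $0.00 + $957.71 = $5630.11

$5630.11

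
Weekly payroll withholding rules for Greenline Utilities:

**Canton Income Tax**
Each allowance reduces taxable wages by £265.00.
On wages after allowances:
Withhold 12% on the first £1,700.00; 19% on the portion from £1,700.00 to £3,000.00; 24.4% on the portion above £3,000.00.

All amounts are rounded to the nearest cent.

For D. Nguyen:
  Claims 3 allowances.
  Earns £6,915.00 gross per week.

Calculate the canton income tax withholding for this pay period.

£1,212.28

Canton Income Tax: taxable = £6,915.00 − 3×£265.00 = £6,120.00
  £451.00 + 24.4% × (£6,120.00 − £3,000.00) = £451.00 + 24.4% × £3,120.00 = £1,212.28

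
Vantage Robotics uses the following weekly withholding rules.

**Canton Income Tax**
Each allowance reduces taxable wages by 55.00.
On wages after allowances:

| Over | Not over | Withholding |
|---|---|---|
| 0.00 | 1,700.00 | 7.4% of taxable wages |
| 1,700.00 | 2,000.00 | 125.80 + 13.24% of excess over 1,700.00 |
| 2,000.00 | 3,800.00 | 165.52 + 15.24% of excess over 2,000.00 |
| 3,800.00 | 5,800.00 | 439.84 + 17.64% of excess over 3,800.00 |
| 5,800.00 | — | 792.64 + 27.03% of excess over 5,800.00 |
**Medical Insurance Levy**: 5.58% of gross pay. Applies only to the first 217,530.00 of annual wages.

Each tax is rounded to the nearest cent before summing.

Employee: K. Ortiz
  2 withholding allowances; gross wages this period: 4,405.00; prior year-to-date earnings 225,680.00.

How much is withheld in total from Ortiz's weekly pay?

Canton Income Tax: taxable = 4,405.00 − 2×55.00 = 4,295.00
  439.84 + 17.64% × (4,295.00 − 3,800.00) = 439.84 + 17.64% × 495.00 = 527.16
Medical Insurance Levy: YTD 225,680.00 ≥ cap 217,530.00 → 0.00
Total: 527.16 + 0.00 = 527.16

527.16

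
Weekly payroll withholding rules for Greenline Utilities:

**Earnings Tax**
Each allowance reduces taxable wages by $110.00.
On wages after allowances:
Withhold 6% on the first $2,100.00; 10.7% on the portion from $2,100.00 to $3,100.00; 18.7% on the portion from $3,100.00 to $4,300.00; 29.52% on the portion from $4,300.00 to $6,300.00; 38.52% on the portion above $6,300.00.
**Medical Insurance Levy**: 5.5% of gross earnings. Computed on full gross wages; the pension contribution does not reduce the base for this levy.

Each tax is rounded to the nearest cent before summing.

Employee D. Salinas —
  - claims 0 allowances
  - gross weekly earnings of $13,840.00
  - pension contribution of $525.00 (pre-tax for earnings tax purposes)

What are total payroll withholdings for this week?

Earnings Tax: taxable = $13,840.00 − $525.00 = $13,315.00
  $1,047.80 + 38.52% × ($13,315.00 − $6,300.00) = $1,047.80 + 38.52% × $7,015.00 = $3,749.98
Medical Insurance Levy: 5.5% × $13,840.00 = $761.20
Total: $3,749.98 + $761.20 = $4,511.18

$4,511.18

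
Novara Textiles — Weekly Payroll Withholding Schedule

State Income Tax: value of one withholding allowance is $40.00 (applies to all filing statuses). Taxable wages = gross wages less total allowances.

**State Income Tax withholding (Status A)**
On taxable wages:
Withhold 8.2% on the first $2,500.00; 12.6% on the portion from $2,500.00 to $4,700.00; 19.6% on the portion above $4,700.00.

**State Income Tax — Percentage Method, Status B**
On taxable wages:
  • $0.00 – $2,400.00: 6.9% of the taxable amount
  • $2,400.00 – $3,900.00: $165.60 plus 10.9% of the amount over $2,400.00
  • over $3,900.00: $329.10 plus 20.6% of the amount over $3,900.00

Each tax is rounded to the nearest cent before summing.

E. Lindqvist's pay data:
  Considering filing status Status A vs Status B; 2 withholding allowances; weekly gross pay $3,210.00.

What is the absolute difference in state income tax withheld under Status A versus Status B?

$39.21

State Income Tax (Status A): taxable = $3,210.00 − 2×$40.00 = $3,130.00
  $205.00 + 12.6% × ($3,130.00 − $2,500.00) = $205.00 + 12.6% × $630.00 = $284.38
State Income Tax (Status B): taxable = $3,210.00 − 2×$40.00 = $3,130.00
  $165.60 + 10.9% × ($3,130.00 − $2,400.00) = $165.60 + 10.9% × $730.00 = $245.17
Difference: |$284.38 − $245.17| = $39.21 (higher under Status A)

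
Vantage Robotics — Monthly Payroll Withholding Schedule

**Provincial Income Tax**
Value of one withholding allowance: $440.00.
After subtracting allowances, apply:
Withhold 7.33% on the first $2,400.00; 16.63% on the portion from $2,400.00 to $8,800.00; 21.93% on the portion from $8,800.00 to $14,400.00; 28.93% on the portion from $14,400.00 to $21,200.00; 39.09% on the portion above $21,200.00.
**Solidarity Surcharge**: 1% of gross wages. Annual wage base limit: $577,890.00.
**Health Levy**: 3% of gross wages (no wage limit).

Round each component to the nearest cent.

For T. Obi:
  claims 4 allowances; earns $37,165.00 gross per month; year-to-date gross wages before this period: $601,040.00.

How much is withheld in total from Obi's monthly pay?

$11,103.24

Provincial Income Tax: taxable = $37,165.00 − 4×$440.00 = $35,405.00
  $4,435.56 + 39.09% × ($35,405.00 − $21,200.00) = $4,435.56 + 39.09% × $14,205.00 = $9,988.29
Solidarity Surcharge: YTD $601,040.00 ≥ cap $577,890.00 → $0.00
Health Levy: 3% × $37,165.00 = $1,114.95
Total: $9,988.29 + $0.00 + $1,114.95 = $11,103.24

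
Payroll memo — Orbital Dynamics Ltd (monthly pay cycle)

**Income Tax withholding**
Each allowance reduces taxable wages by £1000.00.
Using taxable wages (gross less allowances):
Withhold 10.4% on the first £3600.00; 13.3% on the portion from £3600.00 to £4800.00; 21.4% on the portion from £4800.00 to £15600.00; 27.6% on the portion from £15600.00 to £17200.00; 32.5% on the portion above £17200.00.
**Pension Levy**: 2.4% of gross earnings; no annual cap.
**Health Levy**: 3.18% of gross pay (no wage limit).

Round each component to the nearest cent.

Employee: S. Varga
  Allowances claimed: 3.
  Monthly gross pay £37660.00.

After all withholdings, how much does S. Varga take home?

Income Tax: taxable = £37660.00 − 3×£1000.00 = £34660.00
  £3286.80 + 32.5% × (£34660.00 − £17200.00) = £3286.80 + 32.5% × £17460.00 = £8961.30
Pension Levy: 2.4% × £37660.00 = £903.84
Health Levy: 3.18% × £37660.00 = £1197.59
Total withheld: £8961.30 + £903.84 + £1197.59 = £11062.73
Net pay: £37660.00 − £11062.73 = £26597.27

£26597.27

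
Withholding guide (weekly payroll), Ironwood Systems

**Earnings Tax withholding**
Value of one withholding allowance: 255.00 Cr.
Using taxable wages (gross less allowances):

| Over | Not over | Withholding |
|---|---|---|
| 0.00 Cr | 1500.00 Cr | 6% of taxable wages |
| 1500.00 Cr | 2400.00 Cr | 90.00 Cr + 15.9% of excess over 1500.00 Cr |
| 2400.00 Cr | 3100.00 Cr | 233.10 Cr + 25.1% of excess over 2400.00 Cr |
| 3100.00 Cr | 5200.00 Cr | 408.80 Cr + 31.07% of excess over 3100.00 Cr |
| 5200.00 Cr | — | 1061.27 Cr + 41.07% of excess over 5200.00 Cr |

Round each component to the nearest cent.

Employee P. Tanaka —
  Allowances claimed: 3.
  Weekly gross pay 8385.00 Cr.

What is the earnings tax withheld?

Earnings Tax: taxable = 8385.00 Cr − 3×255.00 Cr = 7620.00 Cr
  1061.27 Cr + 41.07% × (7620.00 Cr − 5200.00 Cr) = 1061.27 Cr + 41.07% × 2420.00 Cr = 2055.16 Cr

2055.16 Cr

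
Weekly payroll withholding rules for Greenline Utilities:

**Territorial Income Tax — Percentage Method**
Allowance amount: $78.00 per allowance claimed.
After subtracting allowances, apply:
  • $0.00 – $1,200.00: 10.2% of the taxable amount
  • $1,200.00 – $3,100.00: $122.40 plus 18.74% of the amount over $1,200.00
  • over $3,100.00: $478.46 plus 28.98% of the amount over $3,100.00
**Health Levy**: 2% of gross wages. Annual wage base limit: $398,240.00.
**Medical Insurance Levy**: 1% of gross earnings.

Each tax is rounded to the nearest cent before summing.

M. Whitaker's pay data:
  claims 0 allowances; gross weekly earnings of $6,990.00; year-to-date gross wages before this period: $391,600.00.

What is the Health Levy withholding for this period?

$132.80

Health Levy: cap $398,240.00 − YTD $391,600.00 = $6,640.00 subject; 2% × $6,640.00 = $132.80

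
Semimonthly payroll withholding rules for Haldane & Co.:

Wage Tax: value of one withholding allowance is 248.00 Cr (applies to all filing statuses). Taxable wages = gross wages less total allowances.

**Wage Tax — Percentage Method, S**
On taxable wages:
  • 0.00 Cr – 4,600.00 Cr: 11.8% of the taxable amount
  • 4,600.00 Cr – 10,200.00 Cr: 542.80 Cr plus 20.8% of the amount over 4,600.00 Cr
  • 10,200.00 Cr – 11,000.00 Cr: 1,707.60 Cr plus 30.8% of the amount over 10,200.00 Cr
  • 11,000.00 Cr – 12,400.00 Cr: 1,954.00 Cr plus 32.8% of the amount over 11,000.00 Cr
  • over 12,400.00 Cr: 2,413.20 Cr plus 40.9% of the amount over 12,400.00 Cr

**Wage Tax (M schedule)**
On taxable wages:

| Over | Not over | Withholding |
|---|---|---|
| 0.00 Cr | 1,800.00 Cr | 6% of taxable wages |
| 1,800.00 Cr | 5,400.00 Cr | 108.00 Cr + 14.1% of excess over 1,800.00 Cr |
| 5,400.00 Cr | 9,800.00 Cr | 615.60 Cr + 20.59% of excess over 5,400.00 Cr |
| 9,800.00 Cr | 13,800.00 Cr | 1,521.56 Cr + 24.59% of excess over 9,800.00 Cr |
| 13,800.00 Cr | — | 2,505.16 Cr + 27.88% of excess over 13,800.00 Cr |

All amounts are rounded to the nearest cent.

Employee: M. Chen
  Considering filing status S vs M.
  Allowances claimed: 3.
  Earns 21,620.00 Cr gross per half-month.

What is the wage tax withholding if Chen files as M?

4,477.95 Cr

Wage Tax (M): taxable = 21,620.00 Cr − 3×248.00 Cr = 20,876.00 Cr
  2,505.16 Cr + 27.88% × (20,876.00 Cr − 13,800.00 Cr) = 2,505.16 Cr + 27.88% × 7,076.00 Cr = 4,477.95 Cr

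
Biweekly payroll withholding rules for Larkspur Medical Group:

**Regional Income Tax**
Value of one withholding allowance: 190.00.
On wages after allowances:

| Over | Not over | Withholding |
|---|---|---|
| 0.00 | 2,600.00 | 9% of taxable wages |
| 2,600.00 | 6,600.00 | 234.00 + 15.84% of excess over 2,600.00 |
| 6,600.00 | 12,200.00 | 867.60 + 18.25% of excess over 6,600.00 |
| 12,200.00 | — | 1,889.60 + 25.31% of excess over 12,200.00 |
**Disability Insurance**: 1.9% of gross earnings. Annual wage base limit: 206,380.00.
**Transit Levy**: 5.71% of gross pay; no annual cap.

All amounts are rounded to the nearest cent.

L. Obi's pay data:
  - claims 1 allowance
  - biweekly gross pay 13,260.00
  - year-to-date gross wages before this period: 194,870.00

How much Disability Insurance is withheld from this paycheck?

Disability Insurance: cap 206,380.00 − YTD 194,870.00 = 11,510.00 subject; 1.9% × 11,510.00 = 218.69

218.69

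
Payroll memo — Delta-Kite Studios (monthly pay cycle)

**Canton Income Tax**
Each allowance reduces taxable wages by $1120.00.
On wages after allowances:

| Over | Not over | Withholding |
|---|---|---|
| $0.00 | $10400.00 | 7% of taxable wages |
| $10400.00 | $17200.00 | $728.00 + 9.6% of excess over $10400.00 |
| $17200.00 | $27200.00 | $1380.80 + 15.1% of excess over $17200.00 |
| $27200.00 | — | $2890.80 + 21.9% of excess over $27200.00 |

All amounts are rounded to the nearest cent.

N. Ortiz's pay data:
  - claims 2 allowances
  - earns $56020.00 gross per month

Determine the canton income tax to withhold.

Canton Income Tax: taxable = $56020.00 − 2×$1120.00 = $53780.00
  $2890.80 + 21.9% × ($53780.00 − $27200.00) = $2890.80 + 21.9% × $26580.00 = $8711.82

$8711.82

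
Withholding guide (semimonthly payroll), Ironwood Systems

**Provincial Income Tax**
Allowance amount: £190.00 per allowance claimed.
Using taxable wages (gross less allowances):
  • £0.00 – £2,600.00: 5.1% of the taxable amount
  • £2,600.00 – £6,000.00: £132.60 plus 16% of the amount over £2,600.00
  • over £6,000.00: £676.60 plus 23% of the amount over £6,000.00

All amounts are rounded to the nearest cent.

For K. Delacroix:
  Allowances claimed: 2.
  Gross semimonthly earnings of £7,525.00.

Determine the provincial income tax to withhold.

Provincial Income Tax: taxable = £7,525.00 − 2×£190.00 = £7,145.00
  £676.60 + 23% × (£7,145.00 − £6,000.00) = £676.60 + 23% × £1,145.00 = £939.95

£939.95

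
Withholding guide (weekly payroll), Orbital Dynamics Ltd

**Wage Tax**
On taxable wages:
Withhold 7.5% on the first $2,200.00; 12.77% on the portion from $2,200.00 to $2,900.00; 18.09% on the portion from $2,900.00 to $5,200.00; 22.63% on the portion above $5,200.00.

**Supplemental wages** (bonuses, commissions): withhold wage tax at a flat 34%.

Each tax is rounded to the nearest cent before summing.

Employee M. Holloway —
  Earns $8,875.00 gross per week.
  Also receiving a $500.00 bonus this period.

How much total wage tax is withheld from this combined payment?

$1,672.11

Wage Tax: taxable = $8,875.00
  $670.46 + 22.63% × ($8,875.00 − $5,200.00) = $670.46 + 22.63% × $3,675.00 = $1,502.11
Supplemental (34% flat on bonus): 34% × $500.00 = $170.00
Total wage tax: $1,502.11 + $170.00 = $1,672.11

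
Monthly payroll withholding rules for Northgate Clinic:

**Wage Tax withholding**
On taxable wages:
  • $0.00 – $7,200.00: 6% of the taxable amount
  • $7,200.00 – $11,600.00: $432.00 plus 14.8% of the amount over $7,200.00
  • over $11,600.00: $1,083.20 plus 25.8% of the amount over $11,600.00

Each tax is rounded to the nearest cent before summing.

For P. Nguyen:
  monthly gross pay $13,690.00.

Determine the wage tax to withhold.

Wage Tax: taxable = $13,690.00
  $1,083.20 + 25.8% × ($13,690.00 − $11,600.00) = $1,083.20 + 25.8% × $2,090.00 = $1,622.42

$1,622.42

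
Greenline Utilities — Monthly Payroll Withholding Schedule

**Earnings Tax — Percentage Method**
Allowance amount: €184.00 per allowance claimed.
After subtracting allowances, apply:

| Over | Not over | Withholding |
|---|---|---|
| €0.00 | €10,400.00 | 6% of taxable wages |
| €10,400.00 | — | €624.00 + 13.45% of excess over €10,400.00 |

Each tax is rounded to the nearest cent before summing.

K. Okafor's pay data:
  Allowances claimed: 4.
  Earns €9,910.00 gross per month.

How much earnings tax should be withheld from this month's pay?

Earnings Tax: taxable = €9,910.00 − 4×€184.00 = €9,174.00
  6% × €9,174.00 = €550.44

€550.44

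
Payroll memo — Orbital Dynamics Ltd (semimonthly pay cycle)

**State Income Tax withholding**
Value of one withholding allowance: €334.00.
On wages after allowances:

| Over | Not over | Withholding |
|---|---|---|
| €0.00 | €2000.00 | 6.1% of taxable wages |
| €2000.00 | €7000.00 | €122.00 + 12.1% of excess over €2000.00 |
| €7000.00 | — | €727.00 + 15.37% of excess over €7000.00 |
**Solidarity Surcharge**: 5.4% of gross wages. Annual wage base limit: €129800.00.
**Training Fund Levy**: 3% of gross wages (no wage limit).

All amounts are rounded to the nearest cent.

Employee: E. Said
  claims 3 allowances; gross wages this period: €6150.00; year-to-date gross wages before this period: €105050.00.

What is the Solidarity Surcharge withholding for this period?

Solidarity Surcharge: 5.4% × €6150.00 = €332.10

€332.10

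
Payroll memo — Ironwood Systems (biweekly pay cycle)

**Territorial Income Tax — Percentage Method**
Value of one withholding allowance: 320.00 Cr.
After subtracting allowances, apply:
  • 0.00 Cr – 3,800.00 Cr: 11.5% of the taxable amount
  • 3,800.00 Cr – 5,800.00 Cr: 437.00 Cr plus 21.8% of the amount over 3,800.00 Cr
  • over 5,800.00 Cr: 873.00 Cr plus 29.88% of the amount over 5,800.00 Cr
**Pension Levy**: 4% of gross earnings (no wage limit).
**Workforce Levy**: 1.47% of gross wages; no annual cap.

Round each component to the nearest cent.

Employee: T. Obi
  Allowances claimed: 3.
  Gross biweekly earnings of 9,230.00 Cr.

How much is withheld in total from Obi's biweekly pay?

Territorial Income Tax: taxable = 9,230.00 Cr − 3×320.00 Cr = 8,270.00 Cr
  873.00 Cr + 29.88% × (8,270.00 Cr − 5,800.00 Cr) = 873.00 Cr + 29.88% × 2,470.00 Cr = 1,611.04 Cr
Pension Levy: 4% × 9,230.00 Cr = 369.20 Cr
Workforce Levy: 1.47% × 9,230.00 Cr = 135.68 Cr
Total: 1,611.04 Cr + 369.20 Cr + 135.68 Cr = 2,115.92 Cr

2,115.92 Cr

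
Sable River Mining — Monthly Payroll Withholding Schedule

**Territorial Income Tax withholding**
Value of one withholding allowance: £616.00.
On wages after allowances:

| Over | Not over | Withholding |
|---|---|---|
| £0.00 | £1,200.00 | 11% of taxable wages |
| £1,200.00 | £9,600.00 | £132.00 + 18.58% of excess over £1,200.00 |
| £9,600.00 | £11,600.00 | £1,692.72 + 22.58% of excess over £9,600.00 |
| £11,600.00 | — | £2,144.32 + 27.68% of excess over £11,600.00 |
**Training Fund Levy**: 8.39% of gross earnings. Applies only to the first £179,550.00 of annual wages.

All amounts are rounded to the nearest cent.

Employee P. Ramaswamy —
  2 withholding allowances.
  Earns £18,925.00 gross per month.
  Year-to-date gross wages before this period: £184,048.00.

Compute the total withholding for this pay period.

Territorial Income Tax: taxable = £18,925.00 − 2×£616.00 = £17,693.00
  £2,144.32 + 27.68% × (£17,693.00 − £11,600.00) = £2,144.32 + 27.68% × £6,093.00 = £3,830.86
Training Fund Levy: YTD £184,048.00 ≥ cap £179,550.00 → £0.00
Total: £3,830.86 + £0.00 = £3,830.86

£3,830.86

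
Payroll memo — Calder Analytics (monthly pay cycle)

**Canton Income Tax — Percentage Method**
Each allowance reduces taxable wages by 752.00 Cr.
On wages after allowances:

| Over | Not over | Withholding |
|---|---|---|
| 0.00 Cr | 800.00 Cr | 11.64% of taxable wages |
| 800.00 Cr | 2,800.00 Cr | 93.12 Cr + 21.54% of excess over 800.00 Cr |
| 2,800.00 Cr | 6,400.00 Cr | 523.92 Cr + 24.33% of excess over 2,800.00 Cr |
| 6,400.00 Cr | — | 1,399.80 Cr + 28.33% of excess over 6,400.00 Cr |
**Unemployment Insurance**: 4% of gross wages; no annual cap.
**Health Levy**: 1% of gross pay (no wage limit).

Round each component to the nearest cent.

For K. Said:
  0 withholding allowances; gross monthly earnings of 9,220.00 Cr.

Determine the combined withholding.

2,659.71 Cr

Canton Income Tax: taxable = 9,220.00 Cr
  1,399.80 Cr + 28.33% × (9,220.00 Cr − 6,400.00 Cr) = 1,399.80 Cr + 28.33% × 2,820.00 Cr = 2,198.71 Cr
Unemployment Insurance: 4% × 9,220.00 Cr = 368.80 Cr
Health Levy: 1% × 9,220.00 Cr = 92.20 Cr
Total: 2,198.71 Cr + 368.80 Cr + 92.20 Cr = 2,659.71 Cr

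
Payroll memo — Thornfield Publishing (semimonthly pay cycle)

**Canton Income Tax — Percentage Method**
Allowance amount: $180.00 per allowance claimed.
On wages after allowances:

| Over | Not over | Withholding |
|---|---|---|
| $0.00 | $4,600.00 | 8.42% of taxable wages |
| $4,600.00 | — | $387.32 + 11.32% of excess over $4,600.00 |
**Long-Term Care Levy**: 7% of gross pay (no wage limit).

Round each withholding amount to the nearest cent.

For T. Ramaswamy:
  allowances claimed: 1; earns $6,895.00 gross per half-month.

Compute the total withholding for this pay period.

$1,109.39

Canton Income Tax: taxable = $6,895.00 − 1×$180.00 = $6,715.00
  $387.32 + 11.32% × ($6,715.00 − $4,600.00) = $387.32 + 11.32% × $2,115.00 = $626.74
Long-Term Care Levy: 7% × $6,895.00 = $482.65
Total: $626.74 + $482.65 = $1,109.39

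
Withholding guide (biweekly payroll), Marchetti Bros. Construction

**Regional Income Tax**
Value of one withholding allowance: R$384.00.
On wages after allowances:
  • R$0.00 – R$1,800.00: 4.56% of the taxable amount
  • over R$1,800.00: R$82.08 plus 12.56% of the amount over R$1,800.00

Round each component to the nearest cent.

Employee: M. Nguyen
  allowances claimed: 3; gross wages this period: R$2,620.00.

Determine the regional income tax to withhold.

Regional Income Tax: taxable = R$2,620.00 − 3×R$384.00 = R$1,468.00
  4.56% × R$1,468.00 = R$66.94

R$66.94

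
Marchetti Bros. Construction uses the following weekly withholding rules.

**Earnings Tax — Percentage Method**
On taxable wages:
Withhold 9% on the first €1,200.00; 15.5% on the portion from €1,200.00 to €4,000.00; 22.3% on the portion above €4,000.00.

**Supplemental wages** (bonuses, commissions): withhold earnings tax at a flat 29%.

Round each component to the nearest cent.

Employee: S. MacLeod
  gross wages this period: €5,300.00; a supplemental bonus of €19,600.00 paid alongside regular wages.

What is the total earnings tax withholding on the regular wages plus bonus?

€6,515.90

Earnings Tax: taxable = €5,300.00
  €542.00 + 22.3% × (€5,300.00 − €4,000.00) = €542.00 + 22.3% × €1,300.00 = €831.90
Supplemental (29% flat on bonus): 29% × €19,600.00 = €5,684.00
Total earnings tax: €831.90 + €5,684.00 = €6,515.90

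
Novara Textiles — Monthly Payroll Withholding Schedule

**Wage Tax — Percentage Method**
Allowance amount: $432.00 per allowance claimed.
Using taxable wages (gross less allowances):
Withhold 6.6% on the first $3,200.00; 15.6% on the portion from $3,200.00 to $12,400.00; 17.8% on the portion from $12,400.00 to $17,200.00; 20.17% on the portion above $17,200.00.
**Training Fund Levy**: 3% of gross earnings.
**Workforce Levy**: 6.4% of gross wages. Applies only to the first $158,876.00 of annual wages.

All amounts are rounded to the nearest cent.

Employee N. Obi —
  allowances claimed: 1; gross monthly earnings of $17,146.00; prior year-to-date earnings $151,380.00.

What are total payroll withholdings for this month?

Wage Tax: taxable = $17,146.00 − 1×$432.00 = $16,714.00
  $1,646.40 + 17.8% × ($16,714.00 − $12,400.00) = $1,646.40 + 17.8% × $4,314.00 = $2,414.29
Training Fund Levy: 3% × $17,146.00 = $514.38
Workforce Levy: cap $158,876.00 − YTD $151,380.00 = $7,496.00 subject; 6.4% × $7,496.00 = $479.74
Total: $2,414.29 + $514.38 + $479.74 = $3,408.41

$3,408.41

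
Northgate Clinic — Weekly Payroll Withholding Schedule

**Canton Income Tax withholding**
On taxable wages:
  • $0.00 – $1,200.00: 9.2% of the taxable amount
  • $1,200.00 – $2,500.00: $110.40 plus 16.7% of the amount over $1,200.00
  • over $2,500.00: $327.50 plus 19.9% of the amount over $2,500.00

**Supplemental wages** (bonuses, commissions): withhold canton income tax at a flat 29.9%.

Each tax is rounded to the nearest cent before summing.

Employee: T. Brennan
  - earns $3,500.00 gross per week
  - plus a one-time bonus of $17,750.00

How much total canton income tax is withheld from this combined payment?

$5,833.75

Canton Income Tax: taxable = $3,500.00
  $327.50 + 19.9% × ($3,500.00 − $2,500.00) = $327.50 + 19.9% × $1,000.00 = $526.50
Supplemental (29.9% flat on bonus): 29.9% × $17,750.00 = $5,307.25
Total canton income tax: $526.50 + $5,307.25 = $5,833.75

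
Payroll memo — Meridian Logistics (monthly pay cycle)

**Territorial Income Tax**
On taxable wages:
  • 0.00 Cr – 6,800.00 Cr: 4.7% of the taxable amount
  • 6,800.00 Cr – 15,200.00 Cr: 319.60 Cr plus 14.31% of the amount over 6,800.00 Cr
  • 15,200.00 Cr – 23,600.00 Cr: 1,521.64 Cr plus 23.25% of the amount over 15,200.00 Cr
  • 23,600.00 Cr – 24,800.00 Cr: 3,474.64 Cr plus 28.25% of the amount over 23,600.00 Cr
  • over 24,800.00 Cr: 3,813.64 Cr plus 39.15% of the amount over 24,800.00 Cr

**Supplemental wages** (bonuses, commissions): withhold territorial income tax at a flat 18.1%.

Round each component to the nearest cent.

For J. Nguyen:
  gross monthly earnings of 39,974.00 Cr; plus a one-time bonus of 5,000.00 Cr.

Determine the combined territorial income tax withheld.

Territorial Income Tax: taxable = 39,974.00 Cr
  3,813.64 Cr + 39.15% × (39,974.00 Cr − 24,800.00 Cr) = 3,813.64 Cr + 39.15% × 15,174.00 Cr = 9,754.26 Cr
Supplemental (18.1% flat on bonus): 18.1% × 5,000.00 Cr = 905.00 Cr
Total territorial income tax: 9,754.26 Cr + 905.00 Cr = 10,659.26 Cr

10,659.26 Cr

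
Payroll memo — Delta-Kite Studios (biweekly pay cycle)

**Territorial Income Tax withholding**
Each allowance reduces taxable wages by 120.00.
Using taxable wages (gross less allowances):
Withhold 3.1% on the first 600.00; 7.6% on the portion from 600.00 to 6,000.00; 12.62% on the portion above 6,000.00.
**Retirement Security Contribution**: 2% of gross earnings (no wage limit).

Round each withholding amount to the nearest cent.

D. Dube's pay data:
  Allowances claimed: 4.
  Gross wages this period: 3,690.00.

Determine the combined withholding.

290.76

Territorial Income Tax: taxable = 3,690.00 − 4×120.00 = 3,210.00
  18.60 + 7.6% × (3,210.00 − 600.00) = 18.60 + 7.6% × 2,610.00 = 216.96
Retirement Security Contribution: 2% × 3,690.00 = 73.80
Total: 216.96 + 73.80 = 290.76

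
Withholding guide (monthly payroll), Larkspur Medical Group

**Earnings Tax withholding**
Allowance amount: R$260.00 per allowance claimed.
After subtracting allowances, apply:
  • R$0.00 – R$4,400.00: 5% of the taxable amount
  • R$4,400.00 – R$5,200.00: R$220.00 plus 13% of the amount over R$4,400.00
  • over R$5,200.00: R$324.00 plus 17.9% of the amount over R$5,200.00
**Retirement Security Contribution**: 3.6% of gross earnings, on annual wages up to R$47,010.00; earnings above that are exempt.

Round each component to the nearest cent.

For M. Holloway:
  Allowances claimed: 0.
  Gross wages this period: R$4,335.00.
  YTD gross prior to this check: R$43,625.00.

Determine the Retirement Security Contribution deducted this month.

Retirement Security Contribution: cap R$47,010.00 − YTD R$43,625.00 = R$3,385.00 subject; 3.6% × R$3,385.00 = R$121.86

R$121.86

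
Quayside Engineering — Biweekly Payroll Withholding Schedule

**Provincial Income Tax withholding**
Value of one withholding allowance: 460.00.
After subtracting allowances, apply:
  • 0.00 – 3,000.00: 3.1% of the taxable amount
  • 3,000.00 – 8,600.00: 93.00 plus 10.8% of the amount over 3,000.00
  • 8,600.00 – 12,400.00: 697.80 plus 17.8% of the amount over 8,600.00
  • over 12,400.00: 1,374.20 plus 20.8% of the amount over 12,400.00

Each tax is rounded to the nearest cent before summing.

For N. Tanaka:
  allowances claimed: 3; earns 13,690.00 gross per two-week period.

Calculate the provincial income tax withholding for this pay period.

Provincial Income Tax: taxable = 13,690.00 − 3×460.00 = 12,310.00
  697.80 + 17.8% × (12,310.00 − 8,600.00) = 697.80 + 17.8% × 3,710.00 = 1,358.18

1,358.18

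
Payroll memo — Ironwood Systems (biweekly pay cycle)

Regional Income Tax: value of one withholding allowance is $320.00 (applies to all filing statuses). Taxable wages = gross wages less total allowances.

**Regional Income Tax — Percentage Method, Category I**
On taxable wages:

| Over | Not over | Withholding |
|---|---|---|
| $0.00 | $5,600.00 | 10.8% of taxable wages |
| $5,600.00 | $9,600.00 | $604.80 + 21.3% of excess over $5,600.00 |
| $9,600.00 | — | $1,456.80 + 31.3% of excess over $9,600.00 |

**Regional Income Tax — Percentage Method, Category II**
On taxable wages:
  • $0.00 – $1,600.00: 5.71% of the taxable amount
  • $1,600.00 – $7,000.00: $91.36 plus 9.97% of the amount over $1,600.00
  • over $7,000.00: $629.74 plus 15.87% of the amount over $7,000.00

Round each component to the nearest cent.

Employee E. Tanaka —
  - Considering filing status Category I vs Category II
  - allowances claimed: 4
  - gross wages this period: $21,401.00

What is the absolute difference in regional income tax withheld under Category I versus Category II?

$2,037.83

Regional Income Tax (Category I): taxable = $21,401.00 − 4×$320.00 = $20,121.00
  $1,456.80 + 31.3% × ($20,121.00 − $9,600.00) = $1,456.80 + 31.3% × $10,521.00 = $4,749.87
Regional Income Tax (Category II): taxable = $21,401.00 − 4×$320.00 = $20,121.00
  $629.74 + 15.87% × ($20,121.00 − $7,000.00) = $629.74 + 15.87% × $13,121.00 = $2,712.04
Difference: |$4,749.87 − $2,712.04| = $2,037.83 (higher under Category I)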